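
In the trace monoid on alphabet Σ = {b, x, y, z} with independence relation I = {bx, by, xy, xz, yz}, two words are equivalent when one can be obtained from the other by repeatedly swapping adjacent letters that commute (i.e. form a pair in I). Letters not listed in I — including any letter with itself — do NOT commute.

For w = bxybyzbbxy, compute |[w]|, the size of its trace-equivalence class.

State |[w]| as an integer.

0(b) covers ∅
1(x) covers ∅
2(y) covers ∅
3(b) covers 0:b
4(y) covers 2:y
5(z) covers 3:b
6(b) covers 5:z
7(b) covers 6:b
8(x) covers 1:x
9(y) covers 4:y
floor of heap: 0:b, 1:x, 2:y
completions by unplaced set U, small U first (add the entries for U minus each lowest piece of U):
  |U|=1: {7}:1  {8}:1  {9}:1
  |U|=2: {1,8}:1  {4,9}:1  {6,7}:1  {7,8}:2  {7,9}:2  {8,9}:2
  |U|=3: {1,7,8}:3  {1,8,9}:3  {2,4,9}:1  {4,7,9}:3  {4,8,9}:3  {5,6,7}:1  {6,7,8}:3  {6,7,9}:3  {7,8,9}:6
  |U|=4: {1,4,8,9}:6  {1,6,7,8}:6  {1,7,8,9}:12  {2,4,7,9}:4  {2,4,8,9}:4  {3,5,6,7}:1  {4,6,7,9}:6  {4,7,8,9}:12  {5,6,7,8}:4  {5,6,7,9}:4  {6,7,8,9}:12
  |U|=5: {0,3,5,6,7}:1  {1,2,4,8,9}:10  {1,4,7,8,9}:30  {1,5,6,7,8}:10  {1,6,7,8,9}:30  {2,4,6,7,9}:10  {2,4,7,8,9}:20  {3,5,6,7,8}:5  {3,5,6,7,9}:5  {4,5,6,7,9}:10  {4,6,7,8,9}:30  {5,6,7,8,9}:20
  |U|=6: {0,3,5,6,7,8}:6  {0,3,5,6,7,9}:6  {1,2,4,7,8,9}:60  {1,3,5,6,7,8}:15  {1,4,6,7,8,9}:90  {1,5,6,7,8,9}:60  {2,4,5,6,7,9}:20  {2,4,6,7,8,9}:60  {3,4,5,6,7,9}:15  {3,5,6,7,8,9}:30  {4,5,6,7,8,9}:60
  |U|=7: {0,1,3,5,6,7,8}:21  {0,3,4,5,6,7,9}:21  {0,3,5,6,7,8,9}:42  {1,2,4,6,7,8,9}:210  {1,3,5,6,7,8,9}:105  {1,4,5,6,7,8,9}:210  {2,3,4,5,6,7,9}:35  {2,4,5,6,7,8,9}:140  {3,4,5,6,7,8,9}:105
  |U|=8: {0,1,3,5,6,7,8,9}:168  {0,2,3,4,5,6,7,9}:56  {0,3,4,5,6,7,8,9}:168  {1,2,4,5,6,7,8,9}:560  {1,3,4,5,6,7,8,9}:420  {2,3,4,5,6,7,8,9}:280
  start at 0(b): 1260
  start at 1(x): 504
  start at 2(y): 756
sum over floor = 2520

2520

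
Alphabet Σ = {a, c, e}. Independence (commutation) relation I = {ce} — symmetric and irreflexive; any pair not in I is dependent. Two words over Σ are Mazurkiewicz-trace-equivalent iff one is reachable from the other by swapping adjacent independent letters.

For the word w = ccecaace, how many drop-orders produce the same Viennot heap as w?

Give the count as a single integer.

0(c) covers ∅
1(c) covers 0:c
2(e) covers ∅
3(c) covers 1:c
4(a) covers 2:e, 3:c
5(a) covers 4:a
6(c) covers 5:a
7(e) covers 5:a
floor of heap: 0:c, 2:e
completions by unplaced set U, small U first (add the entries for U minus each lowest piece of U):
  |U|=1: {6}:1  {7}:1
  |U|=2: {6,7}:2
  |U|=3: {5,6,7}:2
  |U|=4: {4,5,6,7}:2
  |U|=5: {2,4,5,6,7}:2  {3,4,5,6,7}:2
  |U|=6: {1,3,4,5,6,7}:2  {2,3,4,5,6,7}:4
  start at 0(c): 6
  start at 2(e): 2
sum over floor = 8

8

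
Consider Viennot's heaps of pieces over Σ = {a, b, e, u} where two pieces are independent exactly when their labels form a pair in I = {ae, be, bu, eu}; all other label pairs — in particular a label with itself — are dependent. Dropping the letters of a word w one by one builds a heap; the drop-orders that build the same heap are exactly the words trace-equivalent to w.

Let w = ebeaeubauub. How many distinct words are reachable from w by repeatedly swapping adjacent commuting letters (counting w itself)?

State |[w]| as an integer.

990

drop 0:e onto floor
drop 1:b onto floor
drop 2:e onto {0:e}
drop 3:a onto {1:b}
drop 4:e onto {2:e}
drop 5:u onto {3:a}
drop 6:b onto {3:a}
drop 7:a onto {5:u, 6:b}
drop 8:u onto {7:a}
drop 9:u onto {8:u}
drop 10:b onto {7:a}
ground layer = {0:e, 1:b}
drop-orders for the pieces not yet dropped (sum over which currently-grounded one goes next):
  1 to go: {4} 1  {9} 1  {10} 1
  2 to go: {2,4} 1  {4,9} 2  {4,10} 2  {8,9} 1  {9,10} 2
  3 to go: {0,2,4} 1  {2,4,9} 3  {2,4,10} 3  {4,8,9} 3  {4,9,10} 6  {8,9,10} 3
  4 to go: {0,2,4,9} 4  {0,2,4,10} 4  {2,4,8,9} 6  {2,4,9,10} 12  {4,8,9,10} 12  {7,8,9,10} 3
  5 to go: {0,2,4,8,9} 10  {0,2,4,9,10} 20  {2,4,8,9,10} 30  {4,7,8,9,10} 15  {5,7,8,9,10} 3  {6,7,8,9,10} 3
  6 to go: {0,2,4,8,9,10} 60  {2,4,7,8,9,10} 45  {4,5,7,8,9,10} 18  {4,6,7,8,9,10} 18  {5,6,7,8,9,10} 6
  7 to go: {0,2,4,7,8,9,10} 105  {2,4,5,7,8,9,10} 63  {2,4,6,7,8,9,10} 63  {3,5,6,7,8,9,10} 6  {4,5,6,7,8,9,10} 42
  8 to go: {0,2,4,5,7,8,9,10} 168  {0,2,4,6,7,8,9,10} 168  {1,3,5,6,7,8,9,10} 6  {2,4,5,6,7,8,9,10} 168  {3,4,5,6,7,8,9,10} 48
  9 to go: {0,2,4,5,6,7,8,9,10} 504  {1,3,4,5,6,7,8,9,10} 54  {2,3,4,5,6,7,8,9,10} 216
  if 0:e drops first: 270 orders
  if 1:b drops first: 720 orders
heap linearizations: 990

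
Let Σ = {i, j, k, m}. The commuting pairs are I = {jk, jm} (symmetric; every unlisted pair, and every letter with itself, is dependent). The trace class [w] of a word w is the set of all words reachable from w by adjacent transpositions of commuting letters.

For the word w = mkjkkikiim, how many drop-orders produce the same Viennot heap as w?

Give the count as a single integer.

drop 0:m onto floor
drop 1:k onto {0:m}
drop 2:j onto floor
drop 3:k onto {1:k}
drop 4:k onto {3:k}
drop 5:i onto {2:j, 4:k}
drop 6:k onto {5:i}
drop 7:i onto {6:k}
drop 8:i onto {7:i}
drop 9:m onto {8:i}
ground layer = {0:m, 2:j}
drop-orders for the pieces not yet dropped (sum over which currently-grounded one goes next):
  1 to go: {9} 1
  2 to go: {8,9} 1
  3 to go: {7,8,9} 1
  4 to go: {6,7,8,9} 1
  5 to go: {5,6,7,8,9} 1
  6 to go: {2,5,6,7,8,9} 1  {4,5,6,7,8,9} 1
  7 to go: {2,4,5,6,7,8,9} 2  {3,4,5,6,7,8,9} 1
  8 to go: {1,3,4,5,6,7,8,9} 1  {2,3,4,5,6,7,8,9} 3
  if 0:m drops first: 4 orders
  if 2:j drops first: 1 orders
heap linearizations: 5

5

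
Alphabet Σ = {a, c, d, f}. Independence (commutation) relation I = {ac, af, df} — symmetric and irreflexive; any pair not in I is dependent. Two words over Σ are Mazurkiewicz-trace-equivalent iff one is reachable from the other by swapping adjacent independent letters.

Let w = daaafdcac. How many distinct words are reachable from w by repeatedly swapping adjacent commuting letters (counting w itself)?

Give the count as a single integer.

drop 0:d onto floor
drop 1:a onto {0:d}
drop 2:a onto {1:a}
drop 3:a onto {2:a}
drop 4:f onto floor
drop 5:d onto {3:a}
drop 6:c onto {4:f, 5:d}
drop 7:a onto {5:d}
drop 8:c onto {6:c}
ground layer = {0:d, 4:f}
drop-orders for the pieces not yet dropped (sum over which currently-grounded one goes next):
  1 to go: {7} 1  {8} 1
  2 to go: {6,8} 1  {7,8} 2
  3 to go: {4,6,8} 1  {6,7,8} 3
  4 to go: {4,6,7,8} 4  {5,6,7,8} 3
  5 to go: {3,5,6,7,8} 3  {4,5,6,7,8} 7
  6 to go: {2,3,5,6,7,8} 3  {3,4,5,6,7,8} 10
  7 to go: {1,2,3,5,6,7,8} 3  {2,3,4,5,6,7,8} 13
  if 0:d drops first: 16 orders
  if 4:f drops first: 3 orders
heap linearizations: 19

19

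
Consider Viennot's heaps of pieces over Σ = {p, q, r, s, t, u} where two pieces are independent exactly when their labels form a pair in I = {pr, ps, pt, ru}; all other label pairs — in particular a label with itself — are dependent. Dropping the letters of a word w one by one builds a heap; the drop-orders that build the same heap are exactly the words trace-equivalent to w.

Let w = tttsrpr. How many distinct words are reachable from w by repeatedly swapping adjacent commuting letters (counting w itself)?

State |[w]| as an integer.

0(t) covers ∅
1(t) covers 0:t
2(t) covers 1:t
3(s) covers 2:t
4(r) covers 3:s
5(p) covers ∅
6(r) covers 4:r
floor of heap: 0:t, 5:p
completions by unplaced set U, small U first (add the entries for U minus each lowest piece of U):
  |U|=1: {5}:1  {6}:1
  |U|=2: {4,6}:1  {5,6}:2
  |U|=3: {3,4,6}:1  {4,5,6}:3
  |U|=4: {2,3,4,6}:1  {3,4,5,6}:4
  |U|=5: {1,2,3,4,6}:1  {2,3,4,5,6}:5
  start at 0(t): 6
  start at 5(p): 1
sum over floor = 7

7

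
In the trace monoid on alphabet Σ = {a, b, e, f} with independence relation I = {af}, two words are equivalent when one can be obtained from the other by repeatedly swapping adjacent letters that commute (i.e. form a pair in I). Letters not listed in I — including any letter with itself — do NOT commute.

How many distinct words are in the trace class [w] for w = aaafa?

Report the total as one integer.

5

drop 0:a onto floor
drop 1:a onto {0:a}
drop 2:a onto {1:a}
drop 3:f onto floor
drop 4:a onto {2:a}
ground layer = {0:a, 3:f}
drop-orders for the pieces not yet dropped (sum over which currently-grounded one goes next):
  1 to go: {3} 1  {4} 1
  2 to go: {2,4} 1  {3,4} 2
  3 to go: {1,2,4} 1  {2,3,4} 3
  if 0:a drops first: 4 orders
  if 3:f drops first: 1 orders
heap linearizations: 5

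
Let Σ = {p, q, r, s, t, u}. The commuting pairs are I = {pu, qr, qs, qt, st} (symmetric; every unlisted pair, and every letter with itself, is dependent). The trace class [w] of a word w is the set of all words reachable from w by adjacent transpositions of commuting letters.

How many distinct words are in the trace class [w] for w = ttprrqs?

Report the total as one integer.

#0=t has no predecessor
#1=t depends on [0:t]
#2=p depends on [1:t]
#3=r depends on [2:p]
#4=r depends on [3:r]
#5=q depends on [2:p]
#6=s depends on [4:r]
sources: [0:t]
N(rest) = Σ N(rest − s) over sources s of rest; N(one piece) = 1:
  size 1 → [5]=1  [6]=1
  size 2 → [4,6]=1  [5,6]=2
  size 3 → [3,4,6]=1  [4,5,6]=3
  size 4 → [3,4,5,6]=4
  size 5 → [2,3,4,5,6]=4
  first=0(t) contributes 4

4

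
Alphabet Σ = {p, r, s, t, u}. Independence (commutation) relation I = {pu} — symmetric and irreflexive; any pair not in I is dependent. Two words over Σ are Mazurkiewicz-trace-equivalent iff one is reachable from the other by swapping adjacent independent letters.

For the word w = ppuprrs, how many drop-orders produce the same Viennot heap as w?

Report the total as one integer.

4

0(p) covers ∅
1(p) covers 0:p
2(u) covers ∅
3(p) covers 1:p
4(r) covers 2:u, 3:p
5(r) covers 4:r
6(s) covers 5:r
floor of heap: 0:p, 2:u
completions by unplaced set U, small U first (add the entries for U minus each lowest piece of U):
  |U|=1: {6}:1
  |U|=2: {5,6}:1
  |U|=3: {4,5,6}:1
  |U|=4: {2,4,5,6}:1  {3,4,5,6}:1
  |U|=5: {1,3,4,5,6}:1  {2,3,4,5,6}:2
  start at 0(p): 3
  start at 2(u): 1
sum over floor = 4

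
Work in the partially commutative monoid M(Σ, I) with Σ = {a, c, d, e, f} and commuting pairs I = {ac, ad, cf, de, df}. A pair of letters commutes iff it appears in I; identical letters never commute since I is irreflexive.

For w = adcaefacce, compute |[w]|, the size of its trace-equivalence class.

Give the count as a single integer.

36

drop 0:a onto floor
drop 1:d onto floor
drop 2:c onto {1:d}
drop 3:a onto {0:a}
drop 4:e onto {2:c, 3:a}
drop 5:f onto {4:e}
drop 6:a onto {5:f}
drop 7:c onto {4:e}
drop 8:c onto {7:c}
drop 9:e onto {6:a, 8:c}
ground layer = {0:a, 1:d}
drop-orders for the pieces not yet dropped (sum over which currently-grounded one goes next):
  1 to go: {9} 1
  2 to go: {6,9} 1  {8,9} 1
  3 to go: {5,6,9} 1  {6,8,9} 2  {7,8,9} 1
  4 to go: {5,6,8,9} 3  {6,7,8,9} 3
  5 to go: {5,6,7,8,9} 6
  6 to go: {4,5,6,7,8,9} 6
  7 to go: {2,4,5,6,7,8,9} 6  {3,4,5,6,7,8,9} 6
  8 to go: {0,3,4,5,6,7,8,9} 6  {1,2,4,5,6,7,8,9} 6  {2,3,4,5,6,7,8,9} 12
  if 0:a drops first: 18 orders
  if 1:d drops first: 18 orders
heap linearizations: 36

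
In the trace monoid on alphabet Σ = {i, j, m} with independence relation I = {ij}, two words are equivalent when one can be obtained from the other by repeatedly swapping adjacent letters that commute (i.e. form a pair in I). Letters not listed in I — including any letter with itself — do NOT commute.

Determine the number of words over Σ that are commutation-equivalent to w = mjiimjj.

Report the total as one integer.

3

drop 0:m onto floor
drop 1:j onto {0:m}
drop 2:i onto {0:m}
drop 3:i onto {2:i}
drop 4:m onto {1:j, 3:i}
drop 5:j onto {4:m}
drop 6:j onto {5:j}
ground layer = {0:m}
drop-orders for the pieces not yet dropped (sum over which currently-grounded one goes next):
  1 to go: {6} 1
  2 to go: {5,6} 1
  3 to go: {4,5,6} 1
  4 to go: {1,4,5,6} 1  {3,4,5,6} 1
  5 to go: {1,3,4,5,6} 2  {2,3,4,5,6} 1
  if 0:m drops first: 3 orders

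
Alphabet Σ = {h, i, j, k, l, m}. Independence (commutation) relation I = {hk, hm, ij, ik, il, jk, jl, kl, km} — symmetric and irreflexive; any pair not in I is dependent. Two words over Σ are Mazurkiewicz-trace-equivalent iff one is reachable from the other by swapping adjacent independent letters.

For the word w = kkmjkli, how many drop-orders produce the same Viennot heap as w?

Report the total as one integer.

0(k) covers ∅
1(k) covers 0:k
2(m) covers ∅
3(j) covers 2:m
4(k) covers 1:k
5(l) covers 2:m
6(i) covers 2:m
floor of heap: 0:k, 2:m
completions by unplaced set U, small U first (add the entries for U minus each lowest piece of U):
  |U|=1: {3}:1  {4}:1  {5}:1  {6}:1
  |U|=2: {1,4}:1  {3,4}:2  {3,5}:2  {3,6}:2  {4,5}:2  {4,6}:2  {5,6}:2
  |U|=3: {0,1,4}:1  {1,3,4}:3  {1,4,5}:3  {1,4,6}:3  {3,4,5}:6  {3,4,6}:6  {3,5,6}:6  {4,5,6}:6
  |U|=4: {0,1,3,4}:4  {0,1,4,5}:4  {0,1,4,6}:4  {1,3,4,5}:12  {1,3,4,6}:12  {1,4,5,6}:12  {2,3,5,6}:6  {3,4,5,6}:24
  |U|=5: {0,1,3,4,5}:20  {0,1,3,4,6}:20  {0,1,4,5,6}:20  {1,3,4,5,6}:60  {2,3,4,5,6}:30
  start at 0(k): 90
  start at 2(m): 120
sum over floor = 210

210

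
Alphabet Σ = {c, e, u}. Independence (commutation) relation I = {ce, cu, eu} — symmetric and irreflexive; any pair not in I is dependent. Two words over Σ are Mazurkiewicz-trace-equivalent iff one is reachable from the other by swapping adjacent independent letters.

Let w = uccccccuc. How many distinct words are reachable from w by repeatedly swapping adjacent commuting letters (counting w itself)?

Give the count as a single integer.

drop 0:u onto floor
drop 1:c onto floor
drop 2:c onto {1:c}
drop 3:c onto {2:c}
drop 4:c onto {3:c}
drop 5:c onto {4:c}
drop 6:c onto {5:c}
drop 7:u onto {0:u}
drop 8:c onto {6:c}
ground layer = {0:u, 1:c}
drop-orders for the pieces not yet dropped (sum over which currently-grounded one goes next):
  1 to go: {7} 1  {8} 1
  2 to go: {0,7} 1  {6,8} 1  {7,8} 2
  3 to go: {0,7,8} 3  {5,6,8} 1  {6,7,8} 3
  4 to go: {0,6,7,8} 6  {4,5,6,8} 1  {5,6,7,8} 4
  5 to go: {0,5,6,7,8} 10  {3,4,5,6,8} 1  {4,5,6,7,8} 5
  6 to go: {0,4,5,6,7,8} 15  {2,3,4,5,6,8} 1  {3,4,5,6,7,8} 6
  7 to go: {0,3,4,5,6,7,8} 21  {1,2,3,4,5,6,8} 1  {2,3,4,5,6,7,8} 7
  if 0:u drops first: 8 orders
  if 1:c drops first: 28 orders
heap linearizations: 36

36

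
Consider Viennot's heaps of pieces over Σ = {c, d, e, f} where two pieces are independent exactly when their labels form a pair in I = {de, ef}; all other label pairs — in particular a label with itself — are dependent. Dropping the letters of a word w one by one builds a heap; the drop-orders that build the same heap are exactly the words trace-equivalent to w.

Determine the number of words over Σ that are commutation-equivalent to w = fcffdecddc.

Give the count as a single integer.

4

#0=f has no predecessor
#1=c depends on [0:f]
#2=f depends on [1:c]
#3=f depends on [2:f]
#4=d depends on [3:f]
#5=e depends on [1:c]
#6=c depends on [4:d, 5:e]
#7=d depends on [6:c]
#8=d depends on [7:d]
#9=c depends on [8:d]
sources: [0:f]
N(rest) = Σ N(rest − s) over sources s of rest; N(one piece) = 1:
  size 1 → [9]=1
  size 2 → [8,9]=1
  size 3 → [7,8,9]=1
  size 4 → [6,7,8,9]=1
  size 5 → [4,6,7,8,9]=1  [5,6,7,8,9]=1
  size 6 → [3,4,6,7,8,9]=1  [4,5,6,7,8,9]=2
  size 7 → [2,3,4,6,7,8,9]=1  [3,4,5,6,7,8,9]=3
  size 8 → [2,3,4,5,6,7,8,9]=4
  first=0(f) contributes 4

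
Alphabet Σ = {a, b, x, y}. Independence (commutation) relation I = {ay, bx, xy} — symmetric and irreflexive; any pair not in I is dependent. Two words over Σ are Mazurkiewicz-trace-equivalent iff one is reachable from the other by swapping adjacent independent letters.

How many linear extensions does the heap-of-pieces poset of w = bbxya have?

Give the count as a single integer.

#0=b has no predecessor
#1=b depends on [0:b]
#2=x has no predecessor
#3=y depends on [1:b]
#4=a depends on [1:b, 2:x]
sources: [0:b, 2:x]
N(rest) = Σ N(rest − s) over sources s of rest; N(one piece) = 1:
  size 1 → [3]=1  [4]=1
  size 2 → [2,4]=1  [3,4]=2
  size 3 → [1,3,4]=2  [2,3,4]=3
  first=0(b) contributes 5
  first=2(x) contributes 2
|[w]| = 7

7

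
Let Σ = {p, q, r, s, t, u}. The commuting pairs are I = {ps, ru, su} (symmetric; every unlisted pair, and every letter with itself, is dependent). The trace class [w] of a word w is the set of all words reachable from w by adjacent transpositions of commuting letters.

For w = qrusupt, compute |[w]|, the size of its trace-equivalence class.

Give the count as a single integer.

9

piece 0:q — minimal
piece 1:r rests on {0:q}
piece 2:u rests on {0:q}
piece 3:s rests on {1:r}
piece 4:u rests on {2:u}
piece 5:p rests on {1:r, 4:u}
piece 6:t rests on {3:s, 5:p}
minimal pieces: {0:q}
ways to finish when only these pieces remain (= sum over removing one remaining piece with nothing left below it):
  1 left: {6}→1
  2 left: {3,6}→1  {5,6}→1
  3 left: {3,5,6}→2  {4,5,6}→1
  4 left: {1,3,5,6}→2  {2,4,5,6}→1  {3,4,5,6}→3
  5 left: {1,3,4,5,6}→5  {2,3,4,5,6}→4
  placing 0:q first → 9 extensions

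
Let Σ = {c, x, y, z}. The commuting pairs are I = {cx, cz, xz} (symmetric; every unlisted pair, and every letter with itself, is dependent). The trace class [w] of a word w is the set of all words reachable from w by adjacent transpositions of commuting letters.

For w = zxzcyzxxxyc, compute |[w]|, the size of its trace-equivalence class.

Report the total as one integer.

#0=z has no predecessor
#1=x has no predecessor
#2=z depends on [0:z]
#3=c has no predecessor
#4=y depends on [1:x, 2:z, 3:c]
#5=z depends on [4:y]
#6=x depends on [4:y]
#7=x depends on [6:x]
#8=x depends on [7:x]
#9=y depends on [5:z, 8:x]
#10=c depends on [9:y]
sources: [0:z, 1:x, 3:c]
N(rest) = Σ N(rest − s) over sources s of rest; N(one piece) = 1:
  size 1 → [10]=1
  size 2 → [9,10]=1
  size 3 → [5,9,10]=1  [8,9,10]=1
  size 4 → [5,8,9,10]=2  [7,8,9,10]=1
  size 5 → [5,7,8,9,10]=3  [6,7,8,9,10]=1
  size 6 → [5,6,7,8,9,10]=4
  size 7 → [4,5,6,7,8,9,10]=4
  size 8 → [1,4,5,6,7,8,9,10]=4  [2,4,5,6,7,8,9,10]=4  [3,4,5,6,7,8,9,10]=4
  size 9 → [0,2,4,5,6,7,8,9,10]=4  [1,2,4,5,6,7,8,9,10]=8  [1,3,4,5,6,7,8,9,10]=8  [2,3,4,5,6,7,8,9,10]=8
  first=0(z) contributes 24
  first=1(x) contributes 12
  first=3(c) contributes 12
|[w]| = 48

48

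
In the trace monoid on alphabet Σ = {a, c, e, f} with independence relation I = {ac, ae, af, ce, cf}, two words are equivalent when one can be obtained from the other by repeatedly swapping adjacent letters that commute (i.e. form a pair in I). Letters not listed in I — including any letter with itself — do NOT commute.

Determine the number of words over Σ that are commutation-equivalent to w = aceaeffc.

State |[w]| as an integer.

420

0(a) covers ∅
1(c) covers ∅
2(e) covers ∅
3(a) covers 0:a
4(e) covers 2:e
5(f) covers 4:e
6(f) covers 5:f
7(c) covers 1:c
floor of heap: 0:a, 1:c, 2:e
completions by unplaced set U, small U first (add the entries for U minus each lowest piece of U):
  |U|=1: {3}:1  {6}:1  {7}:1
  |U|=2: {0,3}:1  {1,7}:1  {3,6}:2  {3,7}:2  {5,6}:1  {6,7}:2
  |U|=3: {0,3,6}:3  {0,3,7}:3  {1,3,7}:3  {1,6,7}:3  {3,5,6}:3  {3,6,7}:6  {4,5,6}:1  {5,6,7}:3
  |U|=4: {0,1,3,7}:6  {0,3,5,6}:6  {0,3,6,7}:12  {1,3,6,7}:12  {1,5,6,7}:6  {2,4,5,6}:1  {3,4,5,6}:4  {3,5,6,7}:12  {4,5,6,7}:4
  |U|=5: {0,1,3,6,7}:30  {0,3,4,5,6}:10  {0,3,5,6,7}:30  {1,3,5,6,7}:30  {1,4,5,6,7}:10  {2,3,4,5,6}:5  {2,4,5,6,7}:5  {3,4,5,6,7}:20
  |U|=6: {0,1,3,5,6,7}:90  {0,2,3,4,5,6}:15  {0,3,4,5,6,7}:60  {1,2,4,5,6,7}:15  {1,3,4,5,6,7}:60  {2,3,4,5,6,7}:30
  start at 0(a): 105
  start at 1(c): 105
  start at 2(e): 210
sum over floor = 420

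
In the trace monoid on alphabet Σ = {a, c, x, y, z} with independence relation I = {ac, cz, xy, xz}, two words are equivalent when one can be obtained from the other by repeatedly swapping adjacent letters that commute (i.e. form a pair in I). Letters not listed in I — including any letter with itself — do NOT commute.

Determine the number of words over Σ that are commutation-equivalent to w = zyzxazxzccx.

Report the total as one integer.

#0=z has no predecessor
#1=y depends on [0:z]
#2=z depends on [1:y]
#3=x has no predecessor
#4=a depends on [2:z, 3:x]
#5=z depends on [4:a]
#6=x depends on [4:a]
#7=z depends on [5:z]
#8=c depends on [6:x]
#9=c depends on [8:c]
#10=x depends on [9:c]
sources: [0:z, 3:x]
N(rest) = Σ N(rest − s) over sources s of rest; N(one piece) = 1:
  size 1 → [7]=1  [10]=1
  size 2 → [5,7]=1  [7,10]=2  [9,10]=1
  size 3 → [5,7,10]=3  [7,9,10]=3  [8,9,10]=1
  size 4 → [5,7,9,10]=6  [6,8,9,10]=1  [7,8,9,10]=4
  size 5 → [5,7,8,9,10]=10  [6,7,8,9,10]=5
  size 6 → [5,6,7,8,9,10]=15
  size 7 → [4,5,6,7,8,9,10]=15
  size 8 → [2,4,5,6,7,8,9,10]=15  [3,4,5,6,7,8,9,10]=15
  size 9 → [1,2,4,5,6,7,8,9,10]=15  [2,3,4,5,6,7,8,9,10]=30
  first=0(z) contributes 45
  first=3(x) contributes 15
|[w]| = 60

60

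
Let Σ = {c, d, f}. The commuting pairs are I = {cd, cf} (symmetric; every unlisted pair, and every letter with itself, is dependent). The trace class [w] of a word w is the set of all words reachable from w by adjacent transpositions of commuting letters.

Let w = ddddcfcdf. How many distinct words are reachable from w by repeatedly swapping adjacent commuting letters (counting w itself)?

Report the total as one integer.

0(d) covers ∅
1(d) covers 0:d
2(d) covers 1:d
3(d) covers 2:d
4(c) covers ∅
5(f) covers 3:d
6(c) covers 4:c
7(d) covers 5:f
8(f) covers 7:d
floor of heap: 0:d, 4:c
completions by unplaced set U, small U first (add the entries for U minus each lowest piece of U):
  |U|=1: {6}:1  {8}:1
  |U|=2: {4,6}:1  {6,8}:2  {7,8}:1
  |U|=3: {4,6,8}:3  {5,7,8}:1  {6,7,8}:3
  |U|=4: {3,5,7,8}:1  {4,6,7,8}:6  {5,6,7,8}:4
  |U|=5: {2,3,5,7,8}:1  {3,5,6,7,8}:5  {4,5,6,7,8}:10
  |U|=6: {1,2,3,5,7,8}:1  {2,3,5,6,7,8}:6  {3,4,5,6,7,8}:15
  |U|=7: {0,1,2,3,5,7,8}:1  {1,2,3,5,6,7,8}:7  {2,3,4,5,6,7,8}:21
  start at 0(d): 28
  start at 4(c): 8
sum over floor = 36

36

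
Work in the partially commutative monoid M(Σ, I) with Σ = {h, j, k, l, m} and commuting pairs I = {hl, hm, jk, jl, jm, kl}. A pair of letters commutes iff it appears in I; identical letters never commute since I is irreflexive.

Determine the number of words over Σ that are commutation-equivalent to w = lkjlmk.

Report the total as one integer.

18

drop 0:l onto floor
drop 1:k onto floor
drop 2:j onto floor
drop 3:l onto {0:l}
drop 4:m onto {1:k, 3:l}
drop 5:k onto {4:m}
ground layer = {0:l, 1:k, 2:j}
drop-orders for the pieces not yet dropped (sum over which currently-grounded one goes next):
  1 to go: {2} 1  {5} 1
  2 to go: {2,5} 2  {4,5} 1
  3 to go: {1,4,5} 1  {2,4,5} 3  {3,4,5} 1
  4 to go: {0,3,4,5} 1  {1,2,4,5} 4  {1,3,4,5} 2  {2,3,4,5} 4
  if 0:l drops first: 10 orders
  if 1:k drops first: 5 orders
  if 2:j drops first: 3 orders
heap linearizations: 18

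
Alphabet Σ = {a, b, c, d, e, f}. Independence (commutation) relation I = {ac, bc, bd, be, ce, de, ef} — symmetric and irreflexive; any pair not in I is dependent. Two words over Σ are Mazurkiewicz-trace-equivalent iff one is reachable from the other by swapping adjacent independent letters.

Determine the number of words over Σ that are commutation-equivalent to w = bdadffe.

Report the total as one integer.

8

drop 0:b onto floor
drop 1:d onto floor
drop 2:a onto {0:b, 1:d}
drop 3:d onto {2:a}
drop 4:f onto {3:d}
drop 5:f onto {4:f}
drop 6:e onto {2:a}
ground layer = {0:b, 1:d}
drop-orders for the pieces not yet dropped (sum over which currently-grounded one goes next):
  1 to go: {5} 1  {6} 1
  2 to go: {4,5} 1  {5,6} 2
  3 to go: {3,4,5} 1  {4,5,6} 3
  4 to go: {3,4,5,6} 4
  5 to go: {2,3,4,5,6} 4
  if 0:b drops first: 4 orders
  if 1:d drops first: 4 orders
heap linearizations: 8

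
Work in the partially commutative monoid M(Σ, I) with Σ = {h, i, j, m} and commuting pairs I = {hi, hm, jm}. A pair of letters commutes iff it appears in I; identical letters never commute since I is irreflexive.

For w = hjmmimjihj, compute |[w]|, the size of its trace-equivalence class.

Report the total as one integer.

#0=h has no predecessor
#1=j depends on [0:h]
#2=m has no predecessor
#3=m depends on [2:m]
#4=i depends on [1:j, 3:m]
#5=m depends on [4:i]
#6=j depends on [4:i]
#7=i depends on [5:m, 6:j]
#8=h depends on [6:j]
#9=j depends on [7:i, 8:h]
sources: [0:h, 2:m]
N(rest) = Σ N(rest − s) over sources s of rest; N(one piece) = 1:
  size 1 → [9]=1
  size 2 → [7,9]=1  [8,9]=1
  size 3 → [5,7,9]=1  [7,8,9]=2
  size 4 → [5,7,8,9]=3  [6,7,8,9]=2
  size 5 → [5,6,7,8,9]=5
  size 6 → [4,5,6,7,8,9]=5
  size 7 → [1,4,5,6,7,8,9]=5  [3,4,5,6,7,8,9]=5
  size 8 → [0,1,4,5,6,7,8,9]=5  [1,3,4,5,6,7,8,9]=10  [2,3,4,5,6,7,8,9]=5
  first=0(h) contributes 15
  first=2(m) contributes 15
|[w]| = 30

30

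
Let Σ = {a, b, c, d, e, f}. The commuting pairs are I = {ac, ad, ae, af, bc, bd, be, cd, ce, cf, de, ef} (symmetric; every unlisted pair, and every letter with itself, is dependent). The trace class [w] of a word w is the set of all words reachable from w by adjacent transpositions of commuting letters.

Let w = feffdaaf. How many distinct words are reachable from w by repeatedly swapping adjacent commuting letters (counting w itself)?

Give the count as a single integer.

168

drop 0:f onto floor
drop 1:e onto floor
drop 2:f onto {0:f}
drop 3:f onto {2:f}
drop 4:d onto {3:f}
drop 5:a onto floor
drop 6:a onto {5:a}
drop 7:f onto {4:d}
ground layer = {0:f, 1:e, 5:a}
drop-orders for the pieces not yet dropped (sum over which currently-grounded one goes next):
  1 to go: {1} 1  {6} 1  {7} 1
  2 to go: {1,6} 2  {1,7} 2  {4,7} 1  {5,6} 1  {6,7} 2
  3 to go: {1,4,7} 3  {1,5,6} 3  {1,6,7} 6  {3,4,7} 1  {4,6,7} 3  {5,6,7} 3
  4 to go: {1,3,4,7} 4  {1,4,6,7} 12  {1,5,6,7} 12  {2,3,4,7} 1  {3,4,6,7} 4  {4,5,6,7} 6
  5 to go: {0,2,3,4,7} 1  {1,2,3,4,7} 5  {1,3,4,6,7} 20  {1,4,5,6,7} 30  {2,3,4,6,7} 5  {3,4,5,6,7} 10
  6 to go: {0,1,2,3,4,7} 6  {0,2,3,4,6,7} 6  {1,2,3,4,6,7} 30  {1,3,4,5,6,7} 60  {2,3,4,5,6,7} 15
  if 0:f drops first: 105 orders
  if 1:e drops first: 21 orders
  if 5:a drops first: 42 orders
heap linearizations: 168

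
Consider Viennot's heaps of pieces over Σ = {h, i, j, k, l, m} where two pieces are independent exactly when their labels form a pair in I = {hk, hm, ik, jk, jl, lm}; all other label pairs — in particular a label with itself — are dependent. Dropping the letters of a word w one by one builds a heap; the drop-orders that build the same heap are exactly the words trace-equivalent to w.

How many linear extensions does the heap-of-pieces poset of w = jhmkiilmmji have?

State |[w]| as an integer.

28

piece 0:j — minimal
piece 1:h rests on {0:j}
piece 2:m rests on {0:j}
piece 3:k rests on {2:m}
piece 4:i rests on {1:h, 2:m}
piece 5:i rests on {4:i}
piece 6:l rests on {3:k, 5:i}
piece 7:m rests on {3:k, 5:i}
piece 8:m rests on {7:m}
piece 9:j rests on {8:m}
piece 10:i rests on {6:l, 9:j}
minimal pieces: {0:j}
ways to finish when only these pieces remain (= sum over removing one remaining piece with nothing left below it):
  1 left: {10}→1
  2 left: {6,10}→1  {9,10}→1
  3 left: {6,9,10}→2  {8,9,10}→1
  4 left: {6,8,9,10}→3  {7,8,9,10}→1
  5 left: {6,7,8,9,10}→4
  6 left: {3,6,7,8,9,10}→4  {5,6,7,8,9,10}→4
  7 left: {3,5,6,7,8,9,10}→8  {4,5,6,7,8,9,10}→4
  8 left: {1,4,5,6,7,8,9,10}→4  {3,4,5,6,7,8,9,10}→12
  9 left: {1,3,4,5,6,7,8,9,10}→16  {2,3,4,5,6,7,8,9,10}→12
  placing 0:j first → 28 extensions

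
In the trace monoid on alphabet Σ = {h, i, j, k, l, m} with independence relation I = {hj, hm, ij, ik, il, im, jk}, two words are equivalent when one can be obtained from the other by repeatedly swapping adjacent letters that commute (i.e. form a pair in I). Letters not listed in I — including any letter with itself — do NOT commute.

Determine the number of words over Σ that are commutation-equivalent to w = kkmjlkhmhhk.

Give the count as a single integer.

4

piece 0:k — minimal
piece 1:k rests on {0:k}
piece 2:m rests on {1:k}
piece 3:j rests on {2:m}
piece 4:l rests on {3:j}
piece 5:k rests on {4:l}
piece 6:h rests on {5:k}
piece 7:m rests on {5:k}
piece 8:h rests on {6:h}
piece 9:h rests on {8:h}
piece 10:k rests on {7:m, 9:h}
minimal pieces: {0:k}
ways to finish when only these pieces remain (= sum over removing one remaining piece with nothing left below it):
  1 left: {10}→1
  2 left: {7,10}→1  {9,10}→1
  3 left: {7,9,10}→2  {8,9,10}→1
  4 left: {6,8,9,10}→1  {7,8,9,10}→3
  5 left: {6,7,8,9,10}→4
  6 left: {5,6,7,8,9,10}→4
  7 left: {4,5,6,7,8,9,10}→4
  8 left: {3,4,5,6,7,8,9,10}→4
  9 left: {2,3,4,5,6,7,8,9,10}→4
  placing 0:k first → 4 extensions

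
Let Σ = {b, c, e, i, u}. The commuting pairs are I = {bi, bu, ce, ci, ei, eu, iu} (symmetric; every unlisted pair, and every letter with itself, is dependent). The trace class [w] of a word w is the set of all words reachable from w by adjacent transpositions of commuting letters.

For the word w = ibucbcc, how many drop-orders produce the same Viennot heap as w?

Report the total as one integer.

drop 0:i onto floor
drop 1:b onto floor
drop 2:u onto floor
drop 3:c onto {1:b, 2:u}
drop 4:b onto {3:c}
drop 5:c onto {4:b}
drop 6:c onto {5:c}
ground layer = {0:i, 1:b, 2:u}
drop-orders for the pieces not yet dropped (sum over which currently-grounded one goes next):
  1 to go: {0} 1  {6} 1
  2 to go: {0,6} 2  {5,6} 1
  3 to go: {0,5,6} 3  {4,5,6} 1
  4 to go: {0,4,5,6} 4  {3,4,5,6} 1
  5 to go: {0,3,4,5,6} 5  {1,3,4,5,6} 1  {2,3,4,5,6} 1
  if 0:i drops first: 2 orders
  if 1:b drops first: 6 orders
  if 2:u drops first: 6 orders
heap linearizations: 14

14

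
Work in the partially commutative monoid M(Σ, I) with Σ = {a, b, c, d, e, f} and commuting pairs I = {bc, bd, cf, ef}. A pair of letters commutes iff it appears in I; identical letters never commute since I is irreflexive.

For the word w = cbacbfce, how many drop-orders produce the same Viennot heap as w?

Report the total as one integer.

18

0(c) covers ∅
1(b) covers ∅
2(a) covers 0:c, 1:b
3(c) covers 2:a
4(b) covers 2:a
5(f) covers 4:b
6(c) covers 3:c
7(e) covers 4:b, 6:c
floor of heap: 0:c, 1:b
completions by unplaced set U, small U first (add the entries for U minus each lowest piece of U):
  |U|=1: {5}:1  {7}:1
  |U|=2: {5,7}:2  {6,7}:1
  |U|=3: {3,6,7}:1  {4,5,7}:2  {5,6,7}:3
  |U|=4: {3,5,6,7}:4  {4,5,6,7}:5
  |U|=5: {3,4,5,6,7}:9
  |U|=6: {2,3,4,5,6,7}:9
  start at 0(c): 9
  start at 1(b): 9
sum over floor = 18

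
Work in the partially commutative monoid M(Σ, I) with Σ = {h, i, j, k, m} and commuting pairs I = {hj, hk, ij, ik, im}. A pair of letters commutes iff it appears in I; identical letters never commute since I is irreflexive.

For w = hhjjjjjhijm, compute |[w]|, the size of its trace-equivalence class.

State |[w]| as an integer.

294

drop 0:h onto floor
drop 1:h onto {0:h}
drop 2:j onto floor
drop 3:j onto {2:j}
drop 4:j onto {3:j}
drop 5:j onto {4:j}
drop 6:j onto {5:j}
drop 7:h onto {1:h}
drop 8:i onto {7:h}
drop 9:j onto {6:j}
drop 10:m onto {7:h, 9:j}
ground layer = {0:h, 2:j}
drop-orders for the pieces not yet dropped (sum over which currently-grounded one goes next):
  1 to go: {8} 1  {10} 1
  2 to go: {8,10} 2  {9,10} 1
  3 to go: {6,9,10} 1  {7,8,10} 2  {8,9,10} 3
  4 to go: {1,7,8,10} 2  {5,6,9,10} 1  {6,8,9,10} 4  {7,8,9,10} 5
  5 to go: {0,1,7,8,10} 2  {1,7,8,9,10} 7  {4,5,6,9,10} 1  {5,6,8,9,10} 5  {6,7,8,9,10} 9
  6 to go: {0,1,7,8,9,10} 9  {1,6,7,8,9,10} 16  {3,4,5,6,9,10} 1  {4,5,6,8,9,10} 6  {5,6,7,8,9,10} 14
  7 to go: {0,1,6,7,8,9,10} 25  {1,5,6,7,8,9,10} 30  {2,3,4,5,6,9,10} 1  {3,4,5,6,8,9,10} 7  {4,5,6,7,8,9,10} 20
  8 to go: {0,1,5,6,7,8,9,10} 55  {1,4,5,6,7,8,9,10} 50  {2,3,4,5,6,8,9,10} 8  {3,4,5,6,7,8,9,10} 27
  9 to go: {0,1,4,5,6,7,8,9,10} 105  {1,3,4,5,6,7,8,9,10} 77  {2,3,4,5,6,7,8,9,10} 35
  if 0:h drops first: 112 orders
  if 2:j drops first: 182 orders
heap linearizations: 294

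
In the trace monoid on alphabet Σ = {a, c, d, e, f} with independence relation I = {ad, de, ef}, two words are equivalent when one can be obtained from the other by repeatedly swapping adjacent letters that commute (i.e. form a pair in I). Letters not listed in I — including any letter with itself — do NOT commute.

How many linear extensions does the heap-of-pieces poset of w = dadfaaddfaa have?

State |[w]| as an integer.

18

drop 0:d onto floor
drop 1:a onto floor
drop 2:d onto {0:d}
drop 3:f onto {1:a, 2:d}
drop 4:a onto {3:f}
drop 5:a onto {4:a}
drop 6:d onto {3:f}
drop 7:d onto {6:d}
drop 8:f onto {5:a, 7:d}
drop 9:a onto {8:f}
drop 10:a onto {9:a}
ground layer = {0:d, 1:a}
drop-orders for the pieces not yet dropped (sum over which currently-grounded one goes next):
  1 to go: {10} 1
  2 to go: {9,10} 1
  3 to go: {8,9,10} 1
  4 to go: {5,8,9,10} 1  {7,8,9,10} 1
  5 to go: {4,5,8,9,10} 1  {5,7,8,9,10} 2  {6,7,8,9,10} 1
  6 to go: {4,5,7,8,9,10} 3  {5,6,7,8,9,10} 3
  7 to go: {4,5,6,7,8,9,10} 6
  8 to go: {3,4,5,6,7,8,9,10} 6
  9 to go: {1,3,4,5,6,7,8,9,10} 6  {2,3,4,5,6,7,8,9,10} 6
  if 0:d drops first: 12 orders
  if 1:a drops first: 6 orders
heap linearizations: 18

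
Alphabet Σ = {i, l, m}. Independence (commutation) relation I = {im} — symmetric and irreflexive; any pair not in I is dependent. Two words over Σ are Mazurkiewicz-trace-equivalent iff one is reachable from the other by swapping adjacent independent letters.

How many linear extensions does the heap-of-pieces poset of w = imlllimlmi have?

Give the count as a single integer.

8

drop 0:i onto floor
drop 1:m onto floor
drop 2:l onto {0:i, 1:m}
drop 3:l onto {2:l}
drop 4:l onto {3:l}
drop 5:i onto {4:l}
drop 6:m onto {4:l}
drop 7:l onto {5:i, 6:m}
drop 8:m onto {7:l}
drop 9:i onto {7:l}
ground layer = {0:i, 1:m}
drop-orders for the pieces not yet dropped (sum over which currently-grounded one goes next):
  1 to go: {8} 1  {9} 1
  2 to go: {8,9} 2
  3 to go: {7,8,9} 2
  4 to go: {5,7,8,9} 2  {6,7,8,9} 2
  5 to go: {5,6,7,8,9} 4
  6 to go: {4,5,6,7,8,9} 4
  7 to go: {3,4,5,6,7,8,9} 4
  8 to go: {2,3,4,5,6,7,8,9} 4
  if 0:i drops first: 4 orders
  if 1:m drops first: 4 orders
heap linearizations: 8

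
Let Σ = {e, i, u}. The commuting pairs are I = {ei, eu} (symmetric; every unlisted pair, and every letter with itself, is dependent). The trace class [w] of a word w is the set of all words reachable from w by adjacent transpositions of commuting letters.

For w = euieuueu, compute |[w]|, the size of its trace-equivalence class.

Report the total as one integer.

56

0(e) covers ∅
1(u) covers ∅
2(i) covers 1:u
3(e) covers 0:e
4(u) covers 2:i
5(u) covers 4:u
6(e) covers 3:e
7(u) covers 5:u
floor of heap: 0:e, 1:u
completions by unplaced set U, small U first (add the entries for U minus each lowest piece of U):
  |U|=1: {6}:1  {7}:1
  |U|=2: {3,6}:1  {5,7}:1  {6,7}:2
  |U|=3: {0,3,6}:1  {3,6,7}:3  {4,5,7}:1  {5,6,7}:3
  |U|=4: {0,3,6,7}:4  {2,4,5,7}:1  {3,5,6,7}:6  {4,5,6,7}:4
  |U|=5: {0,3,5,6,7}:10  {1,2,4,5,7}:1  {2,4,5,6,7}:5  {3,4,5,6,7}:10
  |U|=6: {0,3,4,5,6,7}:20  {1,2,4,5,6,7}:6  {2,3,4,5,6,7}:15
  start at 0(e): 21
  start at 1(u): 35
sum over floor = 56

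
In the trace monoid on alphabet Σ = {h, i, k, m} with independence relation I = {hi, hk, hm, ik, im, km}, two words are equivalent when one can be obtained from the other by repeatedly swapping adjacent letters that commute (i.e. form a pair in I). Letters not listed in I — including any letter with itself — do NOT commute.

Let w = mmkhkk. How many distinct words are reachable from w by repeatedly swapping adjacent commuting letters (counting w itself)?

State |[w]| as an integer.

#0=m has no predecessor
#1=m depends on [0:m]
#2=k has no predecessor
#3=h has no predecessor
#4=k depends on [2:k]
#5=k depends on [4:k]
sources: [0:m, 2:k, 3:h]
N(rest) = Σ N(rest − s) over sources s of rest; N(one piece) = 1:
  size 1 → [1]=1  [3]=1  [5]=1
  size 2 → [0,1]=1  [1,3]=2  [1,5]=2  [3,5]=2  [4,5]=1
  size 3 → [0,1,3]=3  [0,1,5]=3  [1,3,5]=6  [1,4,5]=3  [2,4,5]=1  [3,4,5]=3
  size 4 → [0,1,3,5]=12  [0,1,4,5]=6  [1,2,4,5]=4  [1,3,4,5]=12  [2,3,4,5]=4
  first=0(m) contributes 20
  first=2(k) contributes 30
  first=3(h) contributes 10
|[w]| = 60

60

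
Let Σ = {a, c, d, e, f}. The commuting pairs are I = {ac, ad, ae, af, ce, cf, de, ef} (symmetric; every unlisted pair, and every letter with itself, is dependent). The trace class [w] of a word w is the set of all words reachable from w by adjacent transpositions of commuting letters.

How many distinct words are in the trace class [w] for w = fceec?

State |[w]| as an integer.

30

drop 0:f onto floor
drop 1:c onto floor
drop 2:e onto floor
drop 3:e onto {2:e}
drop 4:c onto {1:c}
ground layer = {0:f, 1:c, 2:e}
drop-orders for the pieces not yet dropped (sum over which currently-grounded one goes next):
  1 to go: {0} 1  {3} 1  {4} 1
  2 to go: {0,3} 2  {0,4} 2  {1,4} 1  {2,3} 1  {3,4} 2
  3 to go: {0,1,4} 3  {0,2,3} 3  {0,3,4} 6  {1,3,4} 3  {2,3,4} 3
  if 0:f drops first: 6 orders
  if 1:c drops first: 12 orders
  if 2:e drops first: 12 orders
heap linearizations: 30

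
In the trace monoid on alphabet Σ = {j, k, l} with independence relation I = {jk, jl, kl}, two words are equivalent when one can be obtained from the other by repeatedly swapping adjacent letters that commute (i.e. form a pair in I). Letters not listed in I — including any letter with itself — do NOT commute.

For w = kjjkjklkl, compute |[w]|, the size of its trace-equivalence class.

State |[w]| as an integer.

#0=k has no predecessor
#1=j has no predecessor
#2=j depends on [1:j]
#3=k depends on [0:k]
#4=j depends on [2:j]
#5=k depends on [3:k]
#6=l has no predecessor
#7=k depends on [5:k]
#8=l depends on [6:l]
sources: [0:k, 1:j, 6:l]
N(rest) = Σ N(rest − s) over sources s of rest; N(one piece) = 1:
  size 1 → [4]=1  [7]=1  [8]=1
  size 2 → [2,4]=1  [4,7]=2  [4,8]=2  [5,7]=1  [6,8]=1  [7,8]=2
  size 3 → [1,2,4]=1  [2,4,7]=3  [2,4,8]=3  [3,5,7]=1  [4,5,7]=3  [4,6,8]=3  [4,7,8]=6  [5,7,8]=3  [6,7,8]=3
  size 4 → [0,3,5,7]=1  [1,2,4,7]=4  [1,2,4,8]=4  [2,4,5,7]=6  [2,4,6,8]=6  [2,4,7,8]=12  [3,4,5,7]=4  [3,5,7,8]=4  [4,5,7,8]=12  [4,6,7,8]=12  [5,6,7,8]=6
  size 5 → [0,3,4,5,7]=5  [0,3,5,7,8]=5  [1,2,4,5,7]=10  [1,2,4,6,8]=10  [1,2,4,7,8]=20  [2,3,4,5,7]=10  [2,4,5,7,8]=30  [2,4,6,7,8]=30  [3,4,5,7,8]=20  [3,5,6,7,8]=10  [4,5,6,7,8]=30
  size 6 → [0,2,3,4,5,7]=15  [0,3,4,5,7,8]=30  [0,3,5,6,7,8]=15  [1,2,3,4,5,7]=20  [1,2,4,5,7,8]=60  [1,2,4,6,7,8]=60  [2,3,4,5,7,8]=60  [2,4,5,6,7,8]=90  [3,4,5,6,7,8]=60
  size 7 → [0,1,2,3,4,5,7]=35  [0,2,3,4,5,7,8]=105  [0,3,4,5,6,7,8]=105  [1,2,3,4,5,7,8]=140  [1,2,4,5,6,7,8]=210  [2,3,4,5,6,7,8]=210
  first=0(k) contributes 560
  first=1(j) contributes 420
  first=6(l) contributes 280
|[w]| = 1260

1260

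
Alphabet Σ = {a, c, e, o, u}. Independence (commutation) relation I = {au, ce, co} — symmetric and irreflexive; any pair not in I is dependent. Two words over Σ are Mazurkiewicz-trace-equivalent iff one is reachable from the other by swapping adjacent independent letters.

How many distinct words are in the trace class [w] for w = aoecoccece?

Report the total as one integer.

126

0(a) covers ∅
1(o) covers 0:a
2(e) covers 1:o
3(c) covers 0:a
4(o) covers 2:e
5(c) covers 3:c
6(c) covers 5:c
7(e) covers 4:o
8(c) covers 6:c
9(e) covers 7:e
floor of heap: 0:a
completions by unplaced set U, small U first (add the entries for U minus each lowest piece of U):
  |U|=1: {8}:1  {9}:1
  |U|=2: {6,8}:1  {7,9}:1  {8,9}:2
  |U|=3: {4,7,9}:1  {5,6,8}:1  {6,8,9}:3  {7,8,9}:3
  |U|=4: {2,4,7,9}:1  {3,5,6,8}:1  {4,7,8,9}:4  {5,6,8,9}:4  {6,7,8,9}:6
  |U|=5: {1,2,4,7,9}:1  {2,4,7,8,9}:5  {3,5,6,8,9}:5  {4,6,7,8,9}:10  {5,6,7,8,9}:10
  |U|=6: {1,2,4,7,8,9}:6  {2,4,6,7,8,9}:15  {3,5,6,7,8,9}:15  {4,5,6,7,8,9}:20
  |U|=7: {1,2,4,6,7,8,9}:21  {2,4,5,6,7,8,9}:35  {3,4,5,6,7,8,9}:35
  |U|=8: {1,2,4,5,6,7,8,9}:56  {2,3,4,5,6,7,8,9}:70
  start at 0(a): 126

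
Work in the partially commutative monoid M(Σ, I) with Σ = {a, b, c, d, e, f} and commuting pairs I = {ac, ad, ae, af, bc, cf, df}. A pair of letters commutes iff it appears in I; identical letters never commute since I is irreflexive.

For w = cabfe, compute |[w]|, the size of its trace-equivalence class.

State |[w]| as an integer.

4

#0=c has no predecessor
#1=a has no predecessor
#2=b depends on [1:a]
#3=f depends on [2:b]
#4=e depends on [0:c, 3:f]
sources: [0:c, 1:a]
N(rest) = Σ N(rest − s) over sources s of rest; N(one piece) = 1:
  size 1 → [4]=1
  size 2 → [0,4]=1  [3,4]=1
  size 3 → [0,3,4]=2  [2,3,4]=1
  first=0(c) contributes 1
  first=1(a) contributes 3
|[w]| = 4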